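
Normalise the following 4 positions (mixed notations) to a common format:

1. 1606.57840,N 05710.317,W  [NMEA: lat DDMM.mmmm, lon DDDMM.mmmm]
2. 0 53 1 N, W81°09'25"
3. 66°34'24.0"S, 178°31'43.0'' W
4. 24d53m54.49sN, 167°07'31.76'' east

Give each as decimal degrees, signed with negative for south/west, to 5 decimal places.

1. 16.10964, -57.17195
2. 0.88361, -81.15694
3. -66.57333, -178.52861
4. 24.89847, 167.12549

Point 1:
  Latitude: split at 2 digits → 16° and 6.5784′; 16 + 6.5784/60 = 16.109640
  N ⇒ keep positive
  Lon: degrees = first 3 digits = 57, minutes = 10.317; 57 + 10.317/60 = 57.171950
  W → negative
Point 2:
  φ: 0° + 53/60 + 1/3600 = 0 + 0.883333 + 0.000278 = 0.883611
  N ⇒ keep positive
  λ: 81 + 9/60 + 25/3600 = 81.156944
  W → negative
Point 3:
  Lat: 66° + 34/60 + 24/3600 = 66 + 0.566667 + 0.006667 = 66.573333
  S → negative
  λ: 31′ + 43″ = 31.71667′; 178 + 31.71667/60 = 178.528611
  W → negative
Point 4:
  Lat: 24 + 53/60 + 54.49/3600 = 24.898469
  N ⇒ keep positive
  λ: 7′ + 31.76″ = 7.52933′; 167 + 7.52933/60 = 167.125489
  E → positive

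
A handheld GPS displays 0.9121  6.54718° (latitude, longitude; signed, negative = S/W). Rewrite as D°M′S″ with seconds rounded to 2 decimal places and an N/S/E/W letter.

0°54′43.56″ N, 6°32′49.85″ E

Latitude: 0.912100 × 60 = 54.72600′ → 54′, remainder × 60 = 43.5600″
λ: 0.547180 × 60 = 32.83080′ → 32′, remainder × 60 = 49.8480″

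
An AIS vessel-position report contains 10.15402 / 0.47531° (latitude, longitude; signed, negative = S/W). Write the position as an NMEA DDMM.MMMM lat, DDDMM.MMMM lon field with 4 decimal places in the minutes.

1009.2412,N / 00028.5186,E

Latitude: fractional part 0.154020 → 9.241200 minutes
Longitude: minutes = (0.475310 − 0) × 60 = 28.518600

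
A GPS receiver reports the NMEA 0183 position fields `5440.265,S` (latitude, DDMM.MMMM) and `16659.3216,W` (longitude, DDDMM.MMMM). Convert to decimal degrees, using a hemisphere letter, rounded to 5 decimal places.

54.67108° S, 166.98869° W

Lat: degrees = first 2 digits = 54, minutes = 40.265; 54 + 40.265/60 = 54.671083
Longitude: degrees = first 3 digits = 166, minutes = 59.3216; 166 + 59.3216/60 = 166.988693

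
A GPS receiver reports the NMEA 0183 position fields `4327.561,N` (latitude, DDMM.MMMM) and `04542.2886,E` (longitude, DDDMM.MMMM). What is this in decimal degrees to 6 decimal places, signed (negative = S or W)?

43.459350, 45.704810

φ: degrees = first 2 digits = 43, minutes = 27.561; 43 + 27.561/60 = 43.4593500
N → positive
Lon: degrees = first 3 digits = 45, minutes = 42.2886; 45 + 42.2886/60 = 45.7048100
E ⇒ keep positive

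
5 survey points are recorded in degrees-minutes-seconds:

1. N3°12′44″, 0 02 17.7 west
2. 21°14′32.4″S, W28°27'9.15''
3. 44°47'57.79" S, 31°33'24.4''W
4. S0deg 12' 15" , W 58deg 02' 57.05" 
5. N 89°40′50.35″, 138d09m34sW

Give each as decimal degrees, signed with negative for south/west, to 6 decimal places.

Point 1:
  φ: 12′ + 44″ = 12.73333′; 3 + 12.73333/60 = 3.2122222
  N → positive
  λ: 2′ + 17.7″ = 2.29500′; 0 + 2.29500/60 = 0.0382500
  W ⇒ negate
Point 2:
  φ: 21° + 14/60 + 32.4/3600 = 21 + 0.233333 + 0.009000 = 21.2423333
  S ⇒ negate
  Lon: 27′ + 9.15″ = 27.15250′; 28 + 27.15250/60 = 28.4525417
  W ⇒ negate
Point 3:
  Lat: 44 + 47/60 + 57.79/3600 = 44.7993861
  S ⇒ negate
  λ: 31 + 33/60 + 24.4/3600 = 31.5567778
  W ⇒ negate
Point 4:
  Lat: 12′ + 15″ = 12.25000′; 0 + 12.25000/60 = 0.2041667
  hemisphere S, so the sign is −
  λ: 58° + 2/60 + 57.05/3600 = 58 + 0.033333 + 0.015847 = 58.0491806
  W → negative
Point 5:
  Lat: 89° + 40/60 + 50.35/3600 = 89 + 0.666667 + 0.013986 = 89.6806528
  N ⇒ keep positive
  λ: 138 + 9/60 + 34/3600 = 138.1594444
  hemisphere W, so the sign is −

1. 3.212222, -0.038250
2. -21.242333, -28.452542
3. -44.799386, -31.556778
4. -0.204167, -58.049181
5. 89.680653, -138.159444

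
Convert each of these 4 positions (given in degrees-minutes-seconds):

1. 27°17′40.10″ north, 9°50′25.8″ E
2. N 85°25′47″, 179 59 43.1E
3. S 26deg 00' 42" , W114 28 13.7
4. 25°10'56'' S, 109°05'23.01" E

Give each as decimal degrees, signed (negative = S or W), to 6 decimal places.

1. 27.294472, 9.840500
2. 85.429722, 179.995306
3. -26.011667, -114.470472
4. -25.182222, 109.089725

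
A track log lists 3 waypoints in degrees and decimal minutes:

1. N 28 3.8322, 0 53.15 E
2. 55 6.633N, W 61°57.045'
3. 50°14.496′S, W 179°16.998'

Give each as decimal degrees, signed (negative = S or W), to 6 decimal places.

Point 1:
  Lat: 28 + 3.8322/60 = 28.0638700
  N → positive
  Longitude: 0 + 53.15/60 = 0.8858333
  E ⇒ keep positive
Point 2:
  Lat: 55 + 6.633/60 = 55.1105500
  N → positive
  Longitude: 57.045′ = 0.950750°; total 61.9507500
  hemisphere W, so the sign is −
Point 3:
  Latitude: 14.496′ = 0.241600°; total 50.2416000
  S → negative
  Lon: 179 + 16.998/60 = 179.2833000
  hemisphere W, so the sign is −

1. 28.063870, 0.885833
2. 55.110550, -61.950750
3. -50.241600, -179.283300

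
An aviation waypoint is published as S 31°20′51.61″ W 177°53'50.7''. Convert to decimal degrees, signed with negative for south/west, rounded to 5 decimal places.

Lat: 31 + 20/60 + 51.61/3600 = 31.347669
S → negative
Lon: 53′ + 50.7″ = 53.84500′; 177 + 53.84500/60 = 177.897417
W → negative

-31.34767, -177.89742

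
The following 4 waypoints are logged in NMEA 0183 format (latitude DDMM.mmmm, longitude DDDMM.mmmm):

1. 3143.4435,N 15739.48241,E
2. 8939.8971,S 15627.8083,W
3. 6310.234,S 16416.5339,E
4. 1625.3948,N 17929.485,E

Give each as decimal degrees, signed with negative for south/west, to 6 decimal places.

1. 31.724058, 157.658040
2. -89.664952, -156.463472
3. -63.170567, 164.275565
4. 16.423247, 179.491417

Point 1:
  Latitude: degrees = first 2 digits = 31, minutes = 43.4435; 31 + 43.4435/60 = 31.7240583
  N ⇒ keep positive
  λ: split at 3 digits → 157° and 39.48241′; 157 + 39.48241/60 = 157.6580402
  E ⇒ keep positive
Point 2:
  Latitude: degrees = first 2 digits = 89, minutes = 39.8971; 89 + 39.8971/60 = 89.6649517
  hemisphere S, so the sign is −
  λ: degrees = first 3 digits = 156, minutes = 27.8083; 156 + 27.8083/60 = 156.4634717
  W ⇒ negate
Point 3:
  Lat: split at 2 digits → 63° and 10.234′; 63 + 10.234/60 = 63.1705667
  S → negative
  Lon: degrees = first 3 digits = 164, minutes = 16.5339; 164 + 16.5339/60 = 164.2755650
  E ⇒ keep positive
Point 4:
  Latitude: degrees = first 2 digits = 16, minutes = 25.3948; 16 + 25.3948/60 = 16.4232467
  N ⇒ keep positive
  Longitude: degrees = first 3 digits = 179, minutes = 29.485; 179 + 29.485/60 = 179.4914167
  E ⇒ keep positive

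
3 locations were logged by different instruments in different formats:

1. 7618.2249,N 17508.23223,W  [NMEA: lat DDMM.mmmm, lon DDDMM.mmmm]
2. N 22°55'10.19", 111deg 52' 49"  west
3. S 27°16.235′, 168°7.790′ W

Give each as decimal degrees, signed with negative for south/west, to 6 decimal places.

Point 1:
  Lat: split at 2 digits → 76° and 18.2249′; 76 + 18.2249/60 = 76.3037483
  N → positive
  Lon: degrees = first 3 digits = 175, minutes = 8.23223; 175 + 8.23223/60 = 175.1372038
  W → negative
Point 2:
  Lat: 55′ + 10.19″ = 55.16983′; 22 + 55.16983/60 = 22.9194972
  N ⇒ keep positive
  Longitude: 52′ + 49″ = 52.81667′; 111 + 52.81667/60 = 111.8802778
  W ⇒ negate
Point 3:
  φ: 27 + 16.235/60 = 27.2705833
  hemisphere S, so the sign is −
  Longitude: 168 + 7.79/60 = 168.1298333
  W → negative

1. 76.303748, -175.137204
2. 22.919497, -111.880278
3. -27.270583, -168.129833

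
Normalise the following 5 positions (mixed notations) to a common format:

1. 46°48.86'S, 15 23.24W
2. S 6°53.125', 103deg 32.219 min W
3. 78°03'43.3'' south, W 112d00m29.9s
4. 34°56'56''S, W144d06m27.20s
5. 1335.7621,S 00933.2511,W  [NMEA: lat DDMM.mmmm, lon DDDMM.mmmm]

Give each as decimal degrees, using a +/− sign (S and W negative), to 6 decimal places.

Point 1:
  φ: 48.86′ = 0.814333°; total 46.8143333
  hemisphere S, so the sign is −
  Longitude: 15 + 23.24/60 = 15.3873333
  W ⇒ negate
Point 2:
  Lat: 6 + 53.125/60 = 6.8854167
  S ⇒ negate
  λ: 103 + 32.219/60 = 103.5369833
  W → negative
Point 3:
  Lat: 78° + 3/60 + 43.3/3600 = 78 + 0.050000 + 0.012028 = 78.0620278
  hemisphere S, so the sign is −
  Longitude: 112° + 0/60 + 29.9/3600 = 112 + 0.000000 + 0.008306 = 112.0083056
  W ⇒ negate
Point 4:
  φ: 56′ + 56″ = 56.93333′; 34 + 56.93333/60 = 34.9488889
  hemisphere S, so the sign is −
  λ: 144 + 6/60 + 27.2/3600 = 144.1075556
  W → negative
Point 5:
  φ: split at 2 digits → 13° and 35.7621′; 13 + 35.7621/60 = 13.5960350
  S ⇒ negate
  Lon: degrees = first 3 digits = 9, minutes = 33.2511; 9 + 33.2511/60 = 9.5541850
  W → negative

1. -46.814333, -15.387333
2. -6.885417, -103.536983
3. -78.062028, -112.008306
4. -34.948889, -144.107556
5. -13.596035, -9.554185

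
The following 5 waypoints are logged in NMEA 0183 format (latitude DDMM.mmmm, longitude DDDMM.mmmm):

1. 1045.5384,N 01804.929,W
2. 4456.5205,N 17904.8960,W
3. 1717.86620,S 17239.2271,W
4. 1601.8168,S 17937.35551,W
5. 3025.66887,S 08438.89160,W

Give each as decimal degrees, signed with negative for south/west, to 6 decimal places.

Point 1:
  φ: degrees = first 2 digits = 10, minutes = 45.5384; 10 + 45.5384/60 = 10.7589733
  N ⇒ keep positive
  Lon: split at 3 digits → 018° and 4.929′; 18 + 4.929/60 = 18.0821500
  W → negative
Point 2:
  Latitude: degrees = first 2 digits = 44, minutes = 56.5205; 44 + 56.5205/60 = 44.9420083
  N ⇒ keep positive
  Lon: split at 3 digits → 179° and 4.896′; 179 + 4.896/60 = 179.0816000
  W → negative
Point 3:
  Latitude: degrees = first 2 digits = 17, minutes = 17.8662; 17 + 17.8662/60 = 17.2977700
  hemisphere S, so the sign is −
  Lon: split at 3 digits → 172° and 39.2271′; 172 + 39.2271/60 = 172.6537850
  hemisphere W, so the sign is −
Point 4:
  Latitude: degrees = first 2 digits = 16, minutes = 1.8168; 16 + 1.8168/60 = 16.0302800
  S → negative
  λ: split at 3 digits → 179° and 37.35551′; 179 + 37.35551/60 = 179.6225918
  W ⇒ negate
Point 5:
  Lat: split at 2 digits → 30° and 25.66887′; 30 + 25.66887/60 = 30.4278145
  hemisphere S, so the sign is −
  Longitude: split at 3 digits → 084° and 38.8916′; 84 + 38.8916/60 = 84.6481933
  W ⇒ negate

1. 10.758973, -18.082150
2. 44.942008, -179.081600
3. -17.297770, -172.653785
4. -16.030280, -179.622592
5. -30.427815, -84.648193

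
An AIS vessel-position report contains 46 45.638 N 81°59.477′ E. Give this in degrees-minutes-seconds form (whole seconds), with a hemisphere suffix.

46°45′38″ N, 81°59′29″ E

Lat: 45.63800′ → 45′ and 0.63800 × 60 = 38.28″
Lon: fractional minutes 0.47700 × 60 = 28.62″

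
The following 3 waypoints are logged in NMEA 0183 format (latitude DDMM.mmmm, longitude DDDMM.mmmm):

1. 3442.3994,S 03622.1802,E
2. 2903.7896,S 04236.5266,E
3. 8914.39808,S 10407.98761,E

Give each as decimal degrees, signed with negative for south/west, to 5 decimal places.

Point 1:
  Lat: degrees = first 2 digits = 34, minutes = 42.3994; 34 + 42.3994/60 = 34.706657
  S ⇒ negate
  λ: degrees = first 3 digits = 36, minutes = 22.1802; 36 + 22.1802/60 = 36.369670
  E ⇒ keep positive
Point 2:
  Lat: split at 2 digits → 29° and 3.7896′; 29 + 3.7896/60 = 29.063160
  S → negative
  Lon: split at 3 digits → 042° and 36.5266′; 42 + 36.5266/60 = 42.608777
  E ⇒ keep positive
Point 3:
  φ: split at 2 digits → 89° and 14.39808′; 89 + 14.39808/60 = 89.239968
  S ⇒ negate
  Lon: degrees = first 3 digits = 104, minutes = 7.98761; 104 + 7.98761/60 = 104.133127
  E ⇒ keep positive

1. -34.70666, 36.36967
2. -29.06316, 42.60878
3. -89.23997, 104.13313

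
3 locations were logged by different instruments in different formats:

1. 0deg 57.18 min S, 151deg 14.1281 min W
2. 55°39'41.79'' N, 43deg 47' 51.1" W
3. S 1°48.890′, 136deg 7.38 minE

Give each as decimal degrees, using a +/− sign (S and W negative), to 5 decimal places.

1. -0.95300, -151.23547
2. 55.66161, -43.79753
3. -1.81483, 136.12300

Point 1:
  Lat: 0 + 57.18/60 = 0.953000
  hemisphere S, so the sign is −
  λ: 14.1281′ = 0.235468°; total 151.235468
  W ⇒ negate
Point 2:
  Lat: 39′ + 41.79″ = 39.69650′; 55 + 39.69650/60 = 55.661608
  N → positive
  Longitude: 43 + 47/60 + 51.1/3600 = 43.797528
  W → negative
Point 3:
  Latitude: 1 + 48.89/60 = 1.814833
  S → negative
  Lon: 7.38′ = 0.123000°; total 136.123000
  E ⇒ keep positive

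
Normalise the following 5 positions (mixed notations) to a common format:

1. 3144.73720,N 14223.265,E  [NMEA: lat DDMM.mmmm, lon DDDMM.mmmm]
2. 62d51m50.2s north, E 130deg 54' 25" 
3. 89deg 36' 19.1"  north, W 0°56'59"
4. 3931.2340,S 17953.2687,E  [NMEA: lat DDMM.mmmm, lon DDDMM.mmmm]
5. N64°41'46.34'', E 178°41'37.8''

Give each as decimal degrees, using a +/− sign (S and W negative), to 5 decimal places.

1. 31.74562, 142.38775
2. 62.86394, 130.90694
3. 89.60531, -0.94972
4. -39.52057, 179.88781
5. 64.69621, 178.69383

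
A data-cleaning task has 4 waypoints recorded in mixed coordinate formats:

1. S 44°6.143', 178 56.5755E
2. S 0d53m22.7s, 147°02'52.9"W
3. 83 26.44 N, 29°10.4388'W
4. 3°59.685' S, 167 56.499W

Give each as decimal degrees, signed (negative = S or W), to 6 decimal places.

1. -44.102383, 178.942925
2. -0.889639, -147.048028
3. 83.440667, -29.173980
4. -3.994750, -167.941650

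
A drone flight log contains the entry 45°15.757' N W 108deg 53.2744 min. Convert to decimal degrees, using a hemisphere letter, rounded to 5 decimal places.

45.26262° N, 108.88791° W

φ: 15.757′ = 0.262617°; total 45.262617
Lon: 108 + 53.2744/60 = 108.887907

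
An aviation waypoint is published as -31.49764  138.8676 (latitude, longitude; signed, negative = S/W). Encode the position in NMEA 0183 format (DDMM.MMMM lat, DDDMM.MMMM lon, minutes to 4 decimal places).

3129.8584,S / 13852.0560,E

Latitude is negative → S; |value| = 31.497640
φ: 31° + 0.497640 × 60 = 31° 29.858400′
λ: fractional part 0.867600 → 52.056000 minutes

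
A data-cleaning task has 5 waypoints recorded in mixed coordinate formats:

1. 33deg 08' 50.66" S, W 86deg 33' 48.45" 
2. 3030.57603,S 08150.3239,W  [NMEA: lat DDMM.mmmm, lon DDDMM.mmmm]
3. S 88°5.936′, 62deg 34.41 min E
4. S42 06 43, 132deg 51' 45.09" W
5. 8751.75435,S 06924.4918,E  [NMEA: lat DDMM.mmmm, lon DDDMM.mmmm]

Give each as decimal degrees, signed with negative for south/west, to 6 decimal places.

1. -33.147406, -86.563458
2. -30.509601, -81.838732
3. -88.098933, 62.573500
4. -42.111944, -132.862525
5. -87.862573, 69.408197

Point 1:
  Lat: 33° + 8/60 + 50.66/3600 = 33 + 0.133333 + 0.014072 = 33.1474056
  S → negative
  λ: 86° + 33/60 + 48.45/3600 = 86 + 0.550000 + 0.013458 = 86.5634583
  hemisphere W, so the sign is −
Point 2:
  Latitude: degrees = first 2 digits = 30, minutes = 30.57603; 30 + 30.57603/60 = 30.5096005
  hemisphere S, so the sign is −
  Longitude: split at 3 digits → 081° and 50.3239′; 81 + 50.3239/60 = 81.8387317
  W → negative
Point 3:
  Latitude: 88 + 5.936/60 = 88.0989333
  S ⇒ negate
  λ: 62 + 34.41/60 = 62.5735000
  E → positive
Point 4:
  Latitude: 42° + 6/60 + 43/3600 = 42 + 0.100000 + 0.011944 = 42.1119444
  S ⇒ negate
  λ: 132° + 51/60 + 45.09/3600 = 132 + 0.850000 + 0.012525 = 132.8625250
  hemisphere W, so the sign is −
Point 5:
  φ: degrees = first 2 digits = 87, minutes = 51.75435; 87 + 51.75435/60 = 87.8625725
  hemisphere S, so the sign is −
  Longitude: split at 3 digits → 069° and 24.4918′; 69 + 24.4918/60 = 69.4081967
  E → positive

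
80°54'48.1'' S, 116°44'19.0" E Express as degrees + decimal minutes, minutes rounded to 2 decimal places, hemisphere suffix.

80° 54.80′ S, 116° 44.32′ E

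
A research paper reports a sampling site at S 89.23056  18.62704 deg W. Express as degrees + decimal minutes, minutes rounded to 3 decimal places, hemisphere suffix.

89° 13.834′ S, 18° 37.622′ W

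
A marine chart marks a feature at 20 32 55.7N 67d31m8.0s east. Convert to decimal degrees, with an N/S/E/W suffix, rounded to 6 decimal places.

Lat: 20 + 32/60 + 55.7/3600 = 20.5488056
Lon: 67 + 31/60 + 8/3600 = 67.5188889

20.548806° N, 67.518889° E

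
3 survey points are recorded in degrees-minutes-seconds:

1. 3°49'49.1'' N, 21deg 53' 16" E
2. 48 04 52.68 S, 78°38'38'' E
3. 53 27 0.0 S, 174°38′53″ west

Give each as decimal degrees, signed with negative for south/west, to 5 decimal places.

1. 3.83031, 21.88778
2. -48.08130, 78.64389
3. -53.45000, -174.64806

Point 1:
  φ: 49′ + 49.1″ = 49.81833′; 3 + 49.81833/60 = 3.830306
  N ⇒ keep positive
  Lon: 21 + 53/60 + 16/3600 = 21.887778
  E → positive
Point 2:
  φ: 4′ + 52.68″ = 4.87800′; 48 + 4.87800/60 = 48.081300
  hemisphere S, so the sign is −
  Longitude: 38′ + 38″ = 38.63333′; 78 + 38.63333/60 = 78.643889
  E ⇒ keep positive
Point 3:
  Lat: 27′ + 0″ = 27.00000′; 53 + 27.00000/60 = 53.450000
  S → negative
  Lon: 174° + 38/60 + 53/3600 = 174 + 0.633333 + 0.014722 = 174.648056
  W ⇒ negate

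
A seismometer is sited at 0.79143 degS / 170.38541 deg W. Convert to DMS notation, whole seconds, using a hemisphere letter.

0°47′29″ S, 170°23′7″ W

Latitude: whole degrees 0; 47.48580′ → 47′ and 29.15″
Lon: whole degrees 170; 23.12460′ → 23′ and 7.48″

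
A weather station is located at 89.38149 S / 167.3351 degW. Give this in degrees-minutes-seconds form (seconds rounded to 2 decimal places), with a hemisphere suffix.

φ: 0.381490° → 22.88940′; 0.88940 × 60 = 53.3640″
Longitude: 0.335100 × 60 = 20.10600′ → 20′, remainder × 60 = 6.3600″

89°22′53.36″ S, 167°20′6.36″ W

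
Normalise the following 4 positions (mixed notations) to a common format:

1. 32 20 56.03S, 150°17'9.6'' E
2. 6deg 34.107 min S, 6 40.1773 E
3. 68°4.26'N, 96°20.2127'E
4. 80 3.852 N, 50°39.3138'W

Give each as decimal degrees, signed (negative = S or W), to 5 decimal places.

1. -32.34890, 150.28600
2. -6.56845, 6.66962
3. 68.07100, 96.33688
4. 80.06420, -50.65523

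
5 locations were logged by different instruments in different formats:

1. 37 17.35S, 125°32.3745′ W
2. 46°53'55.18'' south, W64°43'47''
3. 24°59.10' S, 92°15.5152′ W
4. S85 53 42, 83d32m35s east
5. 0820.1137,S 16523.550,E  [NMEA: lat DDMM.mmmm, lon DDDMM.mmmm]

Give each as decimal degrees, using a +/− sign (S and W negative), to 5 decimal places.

Point 1:
  φ: 17.35′ = 0.289167°; total 37.289167
  S ⇒ negate
  λ: 125 + 32.3745/60 = 125.539575
  W → negative
Point 2:
  Lat: 53′ + 55.18″ = 53.91967′; 46 + 53.91967/60 = 46.898661
  S ⇒ negate
  Lon: 64° + 43/60 + 47/3600 = 64 + 0.716667 + 0.013056 = 64.729722
  W ⇒ negate
Point 3:
  Latitude: 59.1′ = 0.985000°; total 24.985000
  S ⇒ negate
  Longitude: 15.5152′ = 0.258587°; total 92.258587
  W ⇒ negate
Point 4:
  φ: 85° + 53/60 + 42/3600 = 85 + 0.883333 + 0.011667 = 85.895000
  S → negative
  Longitude: 83 + 32/60 + 35/3600 = 83.543056
  E → positive
Point 5:
  φ: degrees = first 2 digits = 8, minutes = 20.1137; 8 + 20.1137/60 = 8.335228
  S ⇒ negate
  λ: degrees = first 3 digits = 165, minutes = 23.55; 165 + 23.55/60 = 165.392500
  E → positive

1. -37.28917, -125.53958
2. -46.89866, -64.72972
3. -24.98500, -92.25859
4. -85.89500, 83.54306
5. -8.33523, 165.39250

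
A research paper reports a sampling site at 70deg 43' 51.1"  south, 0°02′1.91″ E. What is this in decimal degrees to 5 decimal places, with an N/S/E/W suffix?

Latitude: 70° + 43/60 + 51.1/3600 = 70 + 0.716667 + 0.014194 = 70.730861
λ: 0 + 2/60 + 1.91/3600 = 0.033864

70.73086° S, 0.03386° E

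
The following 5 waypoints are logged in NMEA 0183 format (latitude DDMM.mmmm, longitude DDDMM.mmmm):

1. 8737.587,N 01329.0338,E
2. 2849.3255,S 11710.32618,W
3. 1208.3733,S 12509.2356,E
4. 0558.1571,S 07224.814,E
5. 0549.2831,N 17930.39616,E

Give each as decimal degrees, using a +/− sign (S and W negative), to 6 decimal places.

1. 87.626450, 13.483897
2. -28.822092, -117.172103
3. -12.139555, 125.153927
4. -5.969285, 72.413567
5. 5.821385, 179.506603

Point 1:
  Latitude: degrees = first 2 digits = 87, minutes = 37.587; 87 + 37.587/60 = 87.6264500
  N ⇒ keep positive
  Lon: split at 3 digits → 013° and 29.0338′; 13 + 29.0338/60 = 13.4838967
  E ⇒ keep positive
Point 2:
  Latitude: split at 2 digits → 28° and 49.3255′; 28 + 49.3255/60 = 28.8220917
  hemisphere S, so the sign is −
  Lon: degrees = first 3 digits = 117, minutes = 10.32618; 117 + 10.32618/60 = 117.1721030
  hemisphere W, so the sign is −
Point 3:
  φ: degrees = first 2 digits = 12, minutes = 8.3733; 12 + 8.3733/60 = 12.1395550
  hemisphere S, so the sign is −
  Lon: split at 3 digits → 125° and 9.2356′; 125 + 9.2356/60 = 125.1539267
  E → positive
Point 4:
  φ: split at 2 digits → 05° and 58.1571′; 5 + 58.1571/60 = 5.9692850
  S → negative
  λ: degrees = first 3 digits = 72, minutes = 24.814; 72 + 24.814/60 = 72.4135667
  E ⇒ keep positive
Point 5:
  Lat: degrees = first 2 digits = 5, minutes = 49.2831; 5 + 49.2831/60 = 5.8213850
  N → positive
  λ: degrees = first 3 digits = 179, minutes = 30.39616; 179 + 30.39616/60 = 179.5066027
  E → positive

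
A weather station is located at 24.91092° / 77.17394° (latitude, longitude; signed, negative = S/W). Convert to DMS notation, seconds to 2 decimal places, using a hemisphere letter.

24°54′39.31″ N, 77°10′26.18″ E

φ: 0.910920 × 60 = 54.65520′ → 54′, remainder × 60 = 39.3120″
Longitude: 0.173940 × 60 = 10.43640′ → 10′, remainder × 60 = 26.1840″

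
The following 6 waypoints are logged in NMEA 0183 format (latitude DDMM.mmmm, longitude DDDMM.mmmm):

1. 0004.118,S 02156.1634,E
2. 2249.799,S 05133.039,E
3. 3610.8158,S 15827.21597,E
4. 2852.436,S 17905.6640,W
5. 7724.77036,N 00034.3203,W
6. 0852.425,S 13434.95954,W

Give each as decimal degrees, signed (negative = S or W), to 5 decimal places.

1. -0.06863, 21.93606
2. -22.82998, 51.55065
3. -36.18026, 158.45360
4. -28.87393, -179.09440
5. 77.41284, -0.57201
6. -8.87375, -134.58266

Point 1:
  φ: degrees = first 2 digits = 0, minutes = 4.118; 0 + 4.118/60 = 0.068633
  S → negative
  λ: degrees = first 3 digits = 21, minutes = 56.1634; 21 + 56.1634/60 = 21.936057
  E → positive
Point 2:
  φ: degrees = first 2 digits = 22, minutes = 49.799; 22 + 49.799/60 = 22.829983
  S ⇒ negate
  λ: degrees = first 3 digits = 51, minutes = 33.039; 51 + 33.039/60 = 51.550650
  E ⇒ keep positive
Point 3:
  Lat: degrees = first 2 digits = 36, minutes = 10.8158; 36 + 10.8158/60 = 36.180263
  hemisphere S, so the sign is −
  Longitude: split at 3 digits → 158° and 27.21597′; 158 + 27.21597/60 = 158.453600
  E → positive
Point 4:
  Latitude: degrees = first 2 digits = 28, minutes = 52.436; 28 + 52.436/60 = 28.873933
  S ⇒ negate
  Longitude: degrees = first 3 digits = 179, minutes = 5.664; 179 + 5.664/60 = 179.094400
  hemisphere W, so the sign is −
Point 5:
  φ: degrees = first 2 digits = 77, minutes = 24.77036; 77 + 24.77036/60 = 77.412839
  N ⇒ keep positive
  Lon: degrees = first 3 digits = 0, minutes = 34.3203; 0 + 34.3203/60 = 0.572005
  W ⇒ negate
Point 6:
  φ: degrees = first 2 digits = 8, minutes = 52.425; 8 + 52.425/60 = 8.873750
  S ⇒ negate
  Lon: degrees = first 3 digits = 134, minutes = 34.95954; 134 + 34.95954/60 = 134.582659
  hemisphere W, so the sign is −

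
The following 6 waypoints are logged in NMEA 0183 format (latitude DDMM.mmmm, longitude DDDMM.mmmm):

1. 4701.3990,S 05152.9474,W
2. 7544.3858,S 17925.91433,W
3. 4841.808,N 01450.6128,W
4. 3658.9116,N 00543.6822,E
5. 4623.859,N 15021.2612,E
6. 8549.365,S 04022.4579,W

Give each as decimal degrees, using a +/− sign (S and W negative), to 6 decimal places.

1. -47.023317, -51.882457
2. -75.739763, -179.431906
3. 48.696800, -14.843547
4. 36.981860, 5.728037
5. 46.397650, 150.354353
6. -85.822750, -40.374298

Point 1:
  Latitude: split at 2 digits → 47° and 1.399′; 47 + 1.399/60 = 47.0233167
  hemisphere S, so the sign is −
  λ: split at 3 digits → 051° and 52.9474′; 51 + 52.9474/60 = 51.8824567
  W → negative
Point 2:
  Latitude: degrees = first 2 digits = 75, minutes = 44.3858; 75 + 44.3858/60 = 75.7397633
  S → negative
  Lon: degrees = first 3 digits = 179, minutes = 25.91433; 179 + 25.91433/60 = 179.4319055
  W ⇒ negate
Point 3:
  φ: degrees = first 2 digits = 48, minutes = 41.808; 48 + 41.808/60 = 48.6968000
  N ⇒ keep positive
  Lon: split at 3 digits → 014° and 50.6128′; 14 + 50.6128/60 = 14.8435467
  hemisphere W, so the sign is −
Point 4:
  Latitude: split at 2 digits → 36° and 58.9116′; 36 + 58.9116/60 = 36.9818600
  N → positive
  Lon: split at 3 digits → 005° and 43.6822′; 5 + 43.6822/60 = 5.7280367
  E → positive
Point 5:
  φ: split at 2 digits → 46° and 23.859′; 46 + 23.859/60 = 46.3976500
  N → positive
  Longitude: split at 3 digits → 150° and 21.2612′; 150 + 21.2612/60 = 150.3543533
  E → positive
Point 6:
  Latitude: split at 2 digits → 85° and 49.365′; 85 + 49.365/60 = 85.8227500
  hemisphere S, so the sign is −
  Longitude: split at 3 digits → 040° and 22.4579′; 40 + 22.4579/60 = 40.3742983
  W ⇒ negate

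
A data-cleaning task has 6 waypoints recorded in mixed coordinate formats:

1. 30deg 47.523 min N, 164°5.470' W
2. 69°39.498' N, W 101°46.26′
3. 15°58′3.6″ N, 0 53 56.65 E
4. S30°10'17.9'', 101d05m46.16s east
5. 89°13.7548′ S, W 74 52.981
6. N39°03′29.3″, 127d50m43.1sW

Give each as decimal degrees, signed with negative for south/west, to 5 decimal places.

1. 30.79205, -164.09117
2. 69.65830, -101.77100
3. 15.96767, 0.89907
4. -30.17164, 101.09616
5. -89.22925, -74.88302
6. 39.05814, -127.84531

Point 1:
  Latitude: 30 + 47.523/60 = 30.792050
  N → positive
  λ: 5.47′ = 0.091167°; total 164.091167
  W ⇒ negate
Point 2:
  Latitude: 69 + 39.498/60 = 69.658300
  N ⇒ keep positive
  Lon: 46.26′ = 0.771000°; total 101.771000
  W → negative
Point 3:
  Lat: 15° + 58/60 + 3.6/3600 = 15 + 0.966667 + 0.001000 = 15.967667
  N → positive
  λ: 53′ + 56.65″ = 53.94417′; 0 + 53.94417/60 = 0.899069
  E → positive
Point 4:
  Lat: 10′ + 17.9″ = 10.29833′; 30 + 10.29833/60 = 30.171639
  S ⇒ negate
  Lon: 101 + 5/60 + 46.16/3600 = 101.096156
  E → positive
Point 5:
  Lat: 13.7548′ = 0.229247°; total 89.229247
  S ⇒ negate
  Longitude: 52.981′ = 0.883017°; total 74.883017
  W → negative
Point 6:
  Latitude: 39 + 3/60 + 29.3/3600 = 39.058139
  N → positive
  Longitude: 127 + 50/60 + 43.1/3600 = 127.845306
  W → negative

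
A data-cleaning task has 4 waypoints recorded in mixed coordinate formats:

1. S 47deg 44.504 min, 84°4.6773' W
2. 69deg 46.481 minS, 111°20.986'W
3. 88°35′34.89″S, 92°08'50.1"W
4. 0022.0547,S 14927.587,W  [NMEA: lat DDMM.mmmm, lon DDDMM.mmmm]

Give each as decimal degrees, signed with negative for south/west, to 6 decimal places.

1. -47.741733, -84.077955
2. -69.774683, -111.349767
3. -88.593025, -92.147250
4. -0.367578, -149.459783

Point 1:
  Lat: 44.504′ = 0.741733°; total 47.7417333
  hemisphere S, so the sign is −
  λ: 4.6773′ = 0.077955°; total 84.0779550
  W → negative
Point 2:
  Latitude: 46.481′ = 0.774683°; total 69.7746833
  hemisphere S, so the sign is −
  Lon: 20.986′ = 0.349767°; total 111.3497667
  W ⇒ negate
Point 3:
  φ: 88° + 35/60 + 34.89/3600 = 88 + 0.583333 + 0.009692 = 88.5930250
  hemisphere S, so the sign is −
  λ: 92 + 8/60 + 50.1/3600 = 92.1472500
  hemisphere W, so the sign is −
Point 4:
  Latitude: degrees = first 2 digits = 0, minutes = 22.0547; 0 + 22.0547/60 = 0.3675783
  hemisphere S, so the sign is −
  Lon: degrees = first 3 digits = 149, minutes = 27.587; 149 + 27.587/60 = 149.4597833
  W ⇒ negate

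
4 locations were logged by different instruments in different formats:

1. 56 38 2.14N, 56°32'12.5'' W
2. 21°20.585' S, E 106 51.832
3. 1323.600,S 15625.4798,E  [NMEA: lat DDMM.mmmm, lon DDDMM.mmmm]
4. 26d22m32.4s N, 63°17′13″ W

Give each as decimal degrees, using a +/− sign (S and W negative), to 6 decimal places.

Point 1:
  φ: 38′ + 2.14″ = 38.03567′; 56 + 38.03567/60 = 56.6339278
  N ⇒ keep positive
  Longitude: 56° + 32/60 + 12.5/3600 = 56 + 0.533333 + 0.003472 = 56.5368056
  W ⇒ negate
Point 2:
  Latitude: 20.585′ = 0.343083°; total 21.3430833
  S ⇒ negate
  Lon: 106 + 51.832/60 = 106.8638667
  E ⇒ keep positive
Point 3:
  Lat: split at 2 digits → 13° and 23.6′; 13 + 23.6/60 = 13.3933333
  S → negative
  λ: degrees = first 3 digits = 156, minutes = 25.4798; 156 + 25.4798/60 = 156.4246633
  E → positive
Point 4:
  Lat: 26° + 22/60 + 32.4/3600 = 26 + 0.366667 + 0.009000 = 26.3756667
  N → positive
  λ: 17′ + 13″ = 17.21667′; 63 + 17.21667/60 = 63.2869444
  W ⇒ negate

1. 56.633928, -56.536806
2. -21.343083, 106.863867
3. -13.393333, 156.424663
4. 26.375667, -63.286944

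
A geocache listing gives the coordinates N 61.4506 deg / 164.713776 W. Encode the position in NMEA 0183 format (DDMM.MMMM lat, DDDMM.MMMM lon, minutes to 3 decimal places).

Lat: 61° + 0.450600 × 60 = 61° 27.03600′
Longitude: 164° + 0.713776 × 60 = 164° 42.82656′

6127.036,N / 16442.827,W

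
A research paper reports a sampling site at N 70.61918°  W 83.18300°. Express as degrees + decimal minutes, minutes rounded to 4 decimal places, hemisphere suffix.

Lat: 70° + 0.619180 × 60 = 70° 37.150800′
Lon: 83° + 0.183000 × 60 = 83° 10.980000′

70° 37.1508′ N, 83° 10.9800′ W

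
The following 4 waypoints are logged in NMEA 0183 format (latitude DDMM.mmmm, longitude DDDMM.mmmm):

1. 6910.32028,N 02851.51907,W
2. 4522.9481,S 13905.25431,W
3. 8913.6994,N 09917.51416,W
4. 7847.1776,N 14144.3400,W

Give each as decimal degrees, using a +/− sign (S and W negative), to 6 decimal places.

1. 69.172005, -28.858651
2. -45.382468, -139.087572
3. 89.228323, -99.291903
4. 78.786293, -141.739000

Point 1:
  Lat: split at 2 digits → 69° and 10.32028′; 69 + 10.32028/60 = 69.1720047
  N → positive
  Lon: split at 3 digits → 028° and 51.51907′; 28 + 51.51907/60 = 28.8586512
  W ⇒ negate
Point 2:
  Latitude: degrees = first 2 digits = 45, minutes = 22.9481; 45 + 22.9481/60 = 45.3824683
  S ⇒ negate
  λ: degrees = first 3 digits = 139, minutes = 5.25431; 139 + 5.25431/60 = 139.0875718
  W ⇒ negate
Point 3:
  Latitude: split at 2 digits → 89° and 13.6994′; 89 + 13.6994/60 = 89.2283233
  N → positive
  λ: split at 3 digits → 099° and 17.51416′; 99 + 17.51416/60 = 99.2919027
  W ⇒ negate
Point 4:
  Lat: split at 2 digits → 78° and 47.1776′; 78 + 47.1776/60 = 78.7862933
  N → positive
  Lon: split at 3 digits → 141° and 44.34′; 141 + 44.34/60 = 141.7390000
  hemisphere W, so the sign is −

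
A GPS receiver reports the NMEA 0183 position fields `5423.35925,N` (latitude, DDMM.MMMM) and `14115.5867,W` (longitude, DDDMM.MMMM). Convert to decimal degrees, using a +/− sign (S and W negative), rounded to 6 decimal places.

Latitude: degrees = first 2 digits = 54, minutes = 23.35925; 54 + 23.35925/60 = 54.3893208
N ⇒ keep positive
λ: split at 3 digits → 141° and 15.5867′; 141 + 15.5867/60 = 141.2597783
W → negative

54.389321, -141.259778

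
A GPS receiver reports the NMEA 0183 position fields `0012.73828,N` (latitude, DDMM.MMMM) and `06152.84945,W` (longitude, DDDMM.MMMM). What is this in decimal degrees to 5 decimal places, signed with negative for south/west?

Lat: split at 2 digits → 00° and 12.73828′; 0 + 12.73828/60 = 0.212305
N → positive
λ: split at 3 digits → 061° and 52.84945′; 61 + 52.84945/60 = 61.880824
W → negative

0.21230, -61.88082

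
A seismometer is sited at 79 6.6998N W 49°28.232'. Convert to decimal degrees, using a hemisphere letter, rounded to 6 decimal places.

79.111663° N, 49.470533° W

Lat: 79 + 6.6998/60 = 79.1116633
Longitude: 28.232′ = 0.470533°; total 49.4705333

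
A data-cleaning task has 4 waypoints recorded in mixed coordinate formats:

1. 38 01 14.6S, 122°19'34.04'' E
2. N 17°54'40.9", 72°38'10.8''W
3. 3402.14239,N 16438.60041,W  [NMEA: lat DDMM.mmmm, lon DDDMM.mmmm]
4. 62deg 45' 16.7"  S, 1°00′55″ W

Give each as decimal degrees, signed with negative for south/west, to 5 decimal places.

1. -38.02072, 122.32612
2. 17.91136, -72.63633
3. 34.03571, -164.64334
4. -62.75464, -1.01528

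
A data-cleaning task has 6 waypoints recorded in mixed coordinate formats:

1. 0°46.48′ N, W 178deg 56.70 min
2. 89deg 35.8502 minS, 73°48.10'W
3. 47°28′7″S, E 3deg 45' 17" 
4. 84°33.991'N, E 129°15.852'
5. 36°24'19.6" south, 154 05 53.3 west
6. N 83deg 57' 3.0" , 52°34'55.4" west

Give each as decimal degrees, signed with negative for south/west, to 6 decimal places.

Point 1:
  φ: 0 + 46.48/60 = 0.7746667
  N → positive
  λ: 178 + 56.7/60 = 178.9450000
  W → negative
Point 2:
  φ: 89 + 35.8502/60 = 89.5975033
  S ⇒ negate
  Lon: 73 + 48.1/60 = 73.8016667
  hemisphere W, so the sign is −
Point 3:
  φ: 47 + 28/60 + 7/3600 = 47.4686111
  hemisphere S, so the sign is −
  λ: 3 + 45/60 + 17/3600 = 3.7547222
  E → positive
Point 4:
  Latitude: 84 + 33.991/60 = 84.5665167
  N ⇒ keep positive
  Lon: 129 + 15.852/60 = 129.2642000
  E ⇒ keep positive
Point 5:
  Latitude: 36 + 24/60 + 19.6/3600 = 36.4054444
  hemisphere S, so the sign is −
  Longitude: 154° + 5/60 + 53.3/3600 = 154 + 0.083333 + 0.014806 = 154.0981389
  W ⇒ negate
Point 6:
  Latitude: 83 + 57/60 + 3/3600 = 83.9508333
  N ⇒ keep positive
  Lon: 52° + 34/60 + 55.4/3600 = 52 + 0.566667 + 0.015389 = 52.5820556
  hemisphere W, so the sign is −

1. 0.774667, -178.945000
2. -89.597503, -73.801667
3. -47.468611, 3.754722
4. 84.566517, 129.264200
5. -36.405444, -154.098139
6. 83.950833, -52.582056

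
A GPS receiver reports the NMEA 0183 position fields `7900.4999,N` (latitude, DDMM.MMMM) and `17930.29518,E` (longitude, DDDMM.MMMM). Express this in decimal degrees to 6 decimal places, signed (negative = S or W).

φ: split at 2 digits → 79° and 0.4999′; 79 + 0.4999/60 = 79.0083317
N ⇒ keep positive
λ: split at 3 digits → 179° and 30.29518′; 179 + 30.29518/60 = 179.5049197
E → positive

79.008332, 179.504920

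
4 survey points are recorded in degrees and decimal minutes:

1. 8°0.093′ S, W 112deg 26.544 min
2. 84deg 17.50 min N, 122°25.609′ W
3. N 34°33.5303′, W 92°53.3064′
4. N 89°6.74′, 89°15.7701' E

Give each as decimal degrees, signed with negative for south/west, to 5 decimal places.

1. -8.00155, -112.44240
2. 84.29167, -122.42682
3. 34.55884, -92.88844
4. 89.11233, 89.26284

Point 1:
  Lat: 0.093′ = 0.001550°; total 8.001550
  S → negative
  Lon: 112 + 26.544/60 = 112.442400
  W ⇒ negate
Point 2:
  Latitude: 17.5′ = 0.291667°; total 84.291667
  N → positive
  λ: 122 + 25.609/60 = 122.426817
  hemisphere W, so the sign is −
Point 3:
  Latitude: 34 + 33.5303/60 = 34.558838
  N → positive
  Lon: 53.3064′ = 0.888440°; total 92.888440
  W → negative
Point 4:
  φ: 6.74′ = 0.112333°; total 89.112333
  N ⇒ keep positive
  Longitude: 89 + 15.7701/60 = 89.262835
  E → positive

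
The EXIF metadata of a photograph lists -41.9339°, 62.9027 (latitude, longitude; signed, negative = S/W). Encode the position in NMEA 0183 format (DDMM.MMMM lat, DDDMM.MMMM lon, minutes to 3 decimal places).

4156.034,S / 06254.162,E

Latitude is negative → S; |value| = 41.933900
φ: minutes = (41.933900 − 41) × 60 = 56.03400
λ: fractional part 0.902700 → 54.16200 minutes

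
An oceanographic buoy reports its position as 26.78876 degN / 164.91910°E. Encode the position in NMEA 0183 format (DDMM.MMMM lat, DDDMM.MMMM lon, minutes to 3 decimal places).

φ: 26° + 0.788760 × 60 = 26° 47.32560′
Lon: fractional part 0.919100 → 55.14600 minutes

2647.326,N / 16455.146,E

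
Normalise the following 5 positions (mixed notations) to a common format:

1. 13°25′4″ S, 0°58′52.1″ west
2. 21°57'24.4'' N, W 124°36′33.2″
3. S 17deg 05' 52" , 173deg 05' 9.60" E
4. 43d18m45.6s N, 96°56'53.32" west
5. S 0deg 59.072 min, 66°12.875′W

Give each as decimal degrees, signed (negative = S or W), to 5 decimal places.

1. -13.41778, -0.98114
2. 21.95678, -124.60922
3. -17.09778, 173.08600
4. 43.31267, -96.94814
5. -0.98453, -66.21458

Point 1:
  Lat: 13 + 25/60 + 4/3600 = 13.417778
  hemisphere S, so the sign is −
  Lon: 0 + 58/60 + 52.1/3600 = 0.981139
  W → negative
Point 2:
  Latitude: 21° + 57/60 + 24.4/3600 = 21 + 0.950000 + 0.006778 = 21.956778
  N → positive
  Lon: 124° + 36/60 + 33.2/3600 = 124 + 0.600000 + 0.009222 = 124.609222
  W → negative
Point 3:
  Latitude: 5′ + 52″ = 5.86667′; 17 + 5.86667/60 = 17.097778
  S ⇒ negate
  λ: 5′ + 9.6″ = 5.16000′; 173 + 5.16000/60 = 173.086000
  E → positive
Point 4:
  φ: 43 + 18/60 + 45.6/3600 = 43.312667
  N ⇒ keep positive
  Lon: 96 + 56/60 + 53.32/3600 = 96.948144
  W → negative
Point 5:
  φ: 0 + 59.072/60 = 0.984533
  S ⇒ negate
  Lon: 66 + 12.875/60 = 66.214583
  hemisphere W, so the sign is −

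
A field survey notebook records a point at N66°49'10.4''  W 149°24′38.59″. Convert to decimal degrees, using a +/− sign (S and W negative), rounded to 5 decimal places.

66.81956, -149.41072

Lat: 66° + 49/60 + 10.4/3600 = 66 + 0.816667 + 0.002889 = 66.819556
N → positive
λ: 149° + 24/60 + 38.59/3600 = 149 + 0.400000 + 0.010719 = 149.410719
W ⇒ negate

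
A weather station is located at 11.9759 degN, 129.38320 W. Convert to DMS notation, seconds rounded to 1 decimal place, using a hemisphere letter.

11°58′33.2″ N, 129°22′59.5″ W

Lat: 0.975900 × 60 = 58.55400′ → 58′, remainder × 60 = 33.240″
Longitude: whole degrees 129; 22.99200′ → 22′ and 59.520″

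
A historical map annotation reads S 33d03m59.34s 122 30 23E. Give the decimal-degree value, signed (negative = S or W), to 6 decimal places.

-33.066483, 122.506389

φ: 33° + 3/60 + 59.34/3600 = 33 + 0.050000 + 0.016483 = 33.0664833
hemisphere S, so the sign is −
Longitude: 122° + 30/60 + 23/3600 = 122 + 0.500000 + 0.006389 = 122.5063889
E ⇒ keep positive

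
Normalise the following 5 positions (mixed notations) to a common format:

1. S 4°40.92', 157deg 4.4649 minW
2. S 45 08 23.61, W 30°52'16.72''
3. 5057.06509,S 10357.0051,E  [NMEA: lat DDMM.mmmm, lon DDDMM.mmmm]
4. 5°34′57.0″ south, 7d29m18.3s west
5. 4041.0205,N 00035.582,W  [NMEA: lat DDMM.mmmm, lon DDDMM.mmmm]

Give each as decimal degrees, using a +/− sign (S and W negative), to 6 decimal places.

1. -4.682000, -157.074415
2. -45.139892, -30.871311
3. -50.951085, 103.950085
4. -5.582500, -7.488417
5. 40.683675, -0.593033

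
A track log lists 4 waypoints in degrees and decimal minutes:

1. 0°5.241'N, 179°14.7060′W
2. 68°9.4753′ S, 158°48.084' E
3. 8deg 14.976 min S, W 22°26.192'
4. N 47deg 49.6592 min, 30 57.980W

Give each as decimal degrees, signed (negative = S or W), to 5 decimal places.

1. 0.08735, -179.24510
2. -68.15792, 158.80140
3. -8.24960, -22.43653
4. 47.82765, -30.96633

Point 1:
  Latitude: 5.241′ = 0.087350°; total 0.087350
  N ⇒ keep positive
  λ: 14.706′ = 0.245100°; total 179.245100
  hemisphere W, so the sign is −
Point 2:
  Latitude: 9.4753′ = 0.157922°; total 68.157922
  hemisphere S, so the sign is −
  Longitude: 48.084′ = 0.801400°; total 158.801400
  E ⇒ keep positive
Point 3:
  φ: 14.976′ = 0.249600°; total 8.249600
  hemisphere S, so the sign is −
  Longitude: 26.192′ = 0.436533°; total 22.436533
  W → negative
Point 4:
  Latitude: 47 + 49.6592/60 = 47.827653
  N → positive
  Longitude: 57.98′ = 0.966333°; total 30.966333
  W ⇒ negate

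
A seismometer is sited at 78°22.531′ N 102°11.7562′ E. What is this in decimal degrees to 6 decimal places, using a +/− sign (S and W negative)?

φ: 22.531′ = 0.375517°; total 78.3755167
N ⇒ keep positive
λ: 102 + 11.7562/60 = 102.1959367
E ⇒ keep positive

78.375517, 102.195937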